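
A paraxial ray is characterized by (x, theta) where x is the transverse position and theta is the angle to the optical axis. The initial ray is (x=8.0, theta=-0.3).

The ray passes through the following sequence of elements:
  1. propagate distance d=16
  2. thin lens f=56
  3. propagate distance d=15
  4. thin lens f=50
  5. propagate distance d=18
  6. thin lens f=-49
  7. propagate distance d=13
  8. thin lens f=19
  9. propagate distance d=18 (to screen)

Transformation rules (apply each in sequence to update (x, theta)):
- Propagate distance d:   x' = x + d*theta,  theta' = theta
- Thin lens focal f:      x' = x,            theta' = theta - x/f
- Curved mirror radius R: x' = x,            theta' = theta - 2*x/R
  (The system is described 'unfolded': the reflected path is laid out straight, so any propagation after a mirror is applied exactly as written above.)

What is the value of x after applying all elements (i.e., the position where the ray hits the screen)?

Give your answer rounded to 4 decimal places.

Initial: x=8.0000 theta=-0.3000
After 1 (propagate distance d=16): x=3.2000 theta=-0.3000
After 2 (thin lens f=56): x=3.2000 theta=-5/14 (≈-0.3571)
After 3 (propagate distance d=15): x=-151/70 (≈-2.1571) theta=-5/14 (≈-0.3571)
After 4 (thin lens f=50): x=-151/70 (≈-2.1571) theta=-0.3140
After 5 (propagate distance d=18): x=-6833/875 (≈-7.8091) theta=-0.3140
After 6 (thin lens f=-49): x=-6833/875 (≈-7.8091) theta=-81183/171500 (≈-0.4734)
After 7 (propagate distance d=13): x=-2394647/171500 (≈-13.9630) theta=-81183/171500 (≈-0.4734)
After 8 (thin lens f=19): x=-2394647/171500 (≈-13.9630) theta=85217/325850 (≈0.2615)
After 9 (propagate distance d=18 (to screen)): x=-30159233/3258500 (≈-9.2556) theta=85217/325850 (≈0.2615)
Rounded to 4 decimal places: x = -9.2556

Answer: -9.2556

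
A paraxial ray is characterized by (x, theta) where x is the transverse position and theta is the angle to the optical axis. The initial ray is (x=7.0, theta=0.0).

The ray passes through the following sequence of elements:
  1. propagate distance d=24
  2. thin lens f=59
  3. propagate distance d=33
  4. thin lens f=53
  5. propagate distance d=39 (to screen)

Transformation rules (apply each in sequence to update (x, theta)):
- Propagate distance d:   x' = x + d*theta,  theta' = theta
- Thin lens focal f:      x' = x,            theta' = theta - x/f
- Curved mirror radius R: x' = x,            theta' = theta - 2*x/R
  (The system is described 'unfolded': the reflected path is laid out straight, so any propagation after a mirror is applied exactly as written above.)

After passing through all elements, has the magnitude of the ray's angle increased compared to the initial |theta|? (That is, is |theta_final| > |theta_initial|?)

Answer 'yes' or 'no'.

Answer: yes

Derivation:
Initial: x=7.0000 theta=0.0000
After 1 (propagate distance d=24): x=7.0000 theta=0.0000
After 2 (thin lens f=59): x=7.0000 theta=-7/59 (≈-0.1186)
After 3 (propagate distance d=33): x=182/59 (≈3.0847) theta=-7/59 (≈-0.1186)
After 4 (thin lens f=53): x=182/59 (≈3.0847) theta=-553/3127 (≈-0.1768)
After 5 (propagate distance d=39 (to screen)): x=-11921/3127 (≈-3.8123) theta=-553/3127 (≈-0.1768)
|theta_initial|=0.0000 |theta_final|=553/3127 (≈0.1768) -> increased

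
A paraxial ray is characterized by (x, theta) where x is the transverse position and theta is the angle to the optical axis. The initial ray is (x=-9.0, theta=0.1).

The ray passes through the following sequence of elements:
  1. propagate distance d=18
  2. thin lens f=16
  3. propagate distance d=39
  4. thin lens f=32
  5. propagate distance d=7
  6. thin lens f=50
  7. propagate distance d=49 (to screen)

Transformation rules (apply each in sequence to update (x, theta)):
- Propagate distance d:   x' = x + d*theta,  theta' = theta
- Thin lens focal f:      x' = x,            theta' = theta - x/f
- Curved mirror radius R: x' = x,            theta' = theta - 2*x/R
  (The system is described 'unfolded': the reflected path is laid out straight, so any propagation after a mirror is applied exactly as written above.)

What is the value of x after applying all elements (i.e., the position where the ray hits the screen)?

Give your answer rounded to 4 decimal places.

Answer: 5.4293

Derivation:
Initial: x=-9.0000 theta=0.1000
After 1 (propagate distance d=18): x=-7.2000 theta=0.1000
After 2 (thin lens f=16): x=-7.2000 theta=0.5500
After 3 (propagate distance d=39): x=14.2500 theta=0.5500
After 4 (thin lens f=32): x=14.2500 theta=67/640 (≈0.1047)
After 5 (propagate distance d=7): x=9589/640 (≈14.9828) theta=67/640 (≈0.1047)
After 6 (thin lens f=50): x=9589/640 (≈14.9828) theta=-6239/32000 (≈-0.1950)
After 7 (propagate distance d=49 (to screen)): x=173739/32000 (≈5.4293) theta=-6239/32000 (≈-0.1950)
Rounded to 4 decimal places: x = 5.4293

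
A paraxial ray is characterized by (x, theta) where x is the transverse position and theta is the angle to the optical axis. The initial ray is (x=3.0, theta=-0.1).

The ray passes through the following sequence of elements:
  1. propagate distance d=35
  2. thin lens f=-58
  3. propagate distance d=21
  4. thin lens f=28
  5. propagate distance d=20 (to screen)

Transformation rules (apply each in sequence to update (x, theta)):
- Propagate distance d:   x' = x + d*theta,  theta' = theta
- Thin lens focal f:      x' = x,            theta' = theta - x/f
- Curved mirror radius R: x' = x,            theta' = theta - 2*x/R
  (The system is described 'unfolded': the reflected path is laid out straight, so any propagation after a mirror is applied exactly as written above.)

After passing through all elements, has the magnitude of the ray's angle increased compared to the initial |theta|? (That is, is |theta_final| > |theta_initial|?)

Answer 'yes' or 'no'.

Initial: x=3.0000 theta=-0.1000
After 1 (propagate distance d=35): x=-0.5000 theta=-0.1000
After 2 (thin lens f=-58): x=-0.5000 theta=-63/580 (≈-0.1086)
After 3 (propagate distance d=21): x=-1613/580 (≈-2.7810) theta=-63/580 (≈-0.1086)
After 4 (thin lens f=28): x=-1613/580 (≈-2.7810) theta=-151/16240 (≈-0.0093)
After 5 (propagate distance d=20 (to screen)): x=-6023/2030 (≈-2.9670) theta=-151/16240 (≈-0.0093)
|theta_initial|=0.1000 |theta_final|=151/16240 (≈0.0093) -> not increased

Answer: no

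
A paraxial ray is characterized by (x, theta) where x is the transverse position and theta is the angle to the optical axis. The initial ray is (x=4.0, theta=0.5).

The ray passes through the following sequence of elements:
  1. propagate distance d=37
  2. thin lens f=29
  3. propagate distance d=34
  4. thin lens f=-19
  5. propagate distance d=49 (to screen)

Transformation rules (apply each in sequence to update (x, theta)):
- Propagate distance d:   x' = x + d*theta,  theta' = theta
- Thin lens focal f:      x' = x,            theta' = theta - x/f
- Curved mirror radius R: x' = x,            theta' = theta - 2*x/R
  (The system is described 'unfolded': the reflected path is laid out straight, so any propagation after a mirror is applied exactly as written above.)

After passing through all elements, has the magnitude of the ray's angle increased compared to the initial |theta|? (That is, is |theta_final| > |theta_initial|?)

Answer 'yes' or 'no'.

Initial: x=4.0000 theta=0.5000
After 1 (propagate distance d=37): x=22.5000 theta=0.5000
After 2 (thin lens f=29): x=22.5000 theta=-8/29 (≈-0.2759)
After 3 (propagate distance d=34): x=761/58 (≈13.1207) theta=-8/29 (≈-0.2759)
After 4 (thin lens f=-19): x=761/58 (≈13.1207) theta=457/1102 (≈0.4147)
After 5 (propagate distance d=49 (to screen)): x=18426/551 (≈33.4410) theta=457/1102 (≈0.4147)
|theta_initial|=0.5000 |theta_final|=457/1102 (≈0.4147) -> not increased

Answer: no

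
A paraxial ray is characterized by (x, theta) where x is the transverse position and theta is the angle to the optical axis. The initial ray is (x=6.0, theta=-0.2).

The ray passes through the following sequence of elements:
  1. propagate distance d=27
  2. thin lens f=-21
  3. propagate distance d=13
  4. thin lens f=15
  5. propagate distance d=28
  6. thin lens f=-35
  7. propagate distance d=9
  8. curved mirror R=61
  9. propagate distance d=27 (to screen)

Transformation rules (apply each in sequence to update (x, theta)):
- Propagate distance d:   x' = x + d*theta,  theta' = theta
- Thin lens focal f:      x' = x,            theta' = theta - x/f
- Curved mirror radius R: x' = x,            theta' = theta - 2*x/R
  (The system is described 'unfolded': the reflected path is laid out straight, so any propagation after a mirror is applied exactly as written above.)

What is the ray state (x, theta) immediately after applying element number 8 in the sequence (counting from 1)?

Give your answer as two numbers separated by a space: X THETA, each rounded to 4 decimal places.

Answer: -4.8256 -0.0015

Derivation:
Initial: x=6.0000 theta=-0.2000
After 1 (propagate distance d=27): x=0.6000 theta=-0.2000
After 2 (thin lens f=-21): x=0.6000 theta=-6/35 (≈-0.1714)
After 3 (propagate distance d=13): x=-57/35 (≈-1.6286) theta=-6/35 (≈-0.1714)
After 4 (thin lens f=15): x=-57/35 (≈-1.6286) theta=-11/175 (≈-0.0629)
After 5 (propagate distance d=28): x=-593/175 (≈-3.3886) theta=-11/175 (≈-0.0629)
After 6 (thin lens f=-35): x=-593/175 (≈-3.3886) theta=-978/6125 (≈-0.1597)
After 7 (propagate distance d=9): x=-29557/6125 (≈-4.8256) theta=-978/6125 (≈-0.1597)
After 8 (curved mirror R=61): x=-29557/6125 (≈-4.8256) theta=-544/373625 (≈-0.0015)
Rounded to 4 decimal places: x = -4.8256, theta = -0.0015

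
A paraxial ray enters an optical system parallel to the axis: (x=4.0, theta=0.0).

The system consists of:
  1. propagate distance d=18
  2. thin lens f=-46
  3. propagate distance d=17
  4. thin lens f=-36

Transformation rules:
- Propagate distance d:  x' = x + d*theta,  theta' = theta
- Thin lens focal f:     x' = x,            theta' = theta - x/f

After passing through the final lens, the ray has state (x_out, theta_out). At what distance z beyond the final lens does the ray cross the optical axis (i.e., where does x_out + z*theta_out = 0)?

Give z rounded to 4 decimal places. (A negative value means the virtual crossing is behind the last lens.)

Answer: -22.9091

Derivation:
Initial: x=4.0000 theta=0.0000
After 1 (propagate distance d=18): x=4.0000 theta=0.0000
After 2 (thin lens f=-46): x=4.0000 theta=2/23 (≈0.0870)
After 3 (propagate distance d=17): x=126/23 (≈5.4783) theta=2/23 (≈0.0870)
After 4 (thin lens f=-36): x=126/23 (≈5.4783) theta=11/46 (≈0.2391)
z_focus = -x_out/theta_out = -(126/23)/(11/46) = -252/11 ≈ -22.9091
Rounded to 4 decimal places: z = -22.9091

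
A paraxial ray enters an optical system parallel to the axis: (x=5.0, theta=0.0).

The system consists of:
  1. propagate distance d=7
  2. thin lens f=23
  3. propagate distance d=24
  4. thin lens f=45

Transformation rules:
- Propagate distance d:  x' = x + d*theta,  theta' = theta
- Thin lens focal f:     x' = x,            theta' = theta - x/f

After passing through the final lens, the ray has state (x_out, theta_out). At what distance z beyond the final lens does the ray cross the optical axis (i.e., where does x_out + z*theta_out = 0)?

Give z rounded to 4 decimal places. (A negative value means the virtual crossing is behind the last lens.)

Answer: -1.0227

Derivation:
Initial: x=5.0000 theta=0.0000
After 1 (propagate distance d=7): x=5.0000 theta=0.0000
After 2 (thin lens f=23): x=5.0000 theta=-5/23 (≈-0.2174)
After 3 (propagate distance d=24): x=-5/23 (≈-0.2174) theta=-5/23 (≈-0.2174)
After 4 (thin lens f=45): x=-5/23 (≈-0.2174) theta=-44/207 (≈-0.2126)
z_focus = -x_out/theta_out = -(-5/23)/(-44/207) = -45/44 ≈ -1.0227
Rounded to 4 decimal places: z = -1.0227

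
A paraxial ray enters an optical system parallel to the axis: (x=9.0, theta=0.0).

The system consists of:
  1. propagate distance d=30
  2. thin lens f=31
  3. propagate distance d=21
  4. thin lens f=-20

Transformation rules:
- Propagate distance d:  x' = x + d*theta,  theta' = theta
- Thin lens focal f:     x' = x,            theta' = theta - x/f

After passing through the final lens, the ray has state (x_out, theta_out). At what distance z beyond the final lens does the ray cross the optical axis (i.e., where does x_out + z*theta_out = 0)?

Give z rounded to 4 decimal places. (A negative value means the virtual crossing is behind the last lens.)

Answer: 20.0000

Derivation:
Initial: x=9.0000 theta=0.0000
After 1 (propagate distance d=30): x=9.0000 theta=0.0000
After 2 (thin lens f=31): x=9.0000 theta=-9/31 (≈-0.2903)
After 3 (propagate distance d=21): x=90/31 (≈2.9032) theta=-9/31 (≈-0.2903)
After 4 (thin lens f=-20): x=90/31 (≈2.9032) theta=-9/62 (≈-0.1452)
z_focus = -x_out/theta_out = -(90/31)/(-9/62) = 20.0000
Rounded to 4 decimal places: z = 20.0000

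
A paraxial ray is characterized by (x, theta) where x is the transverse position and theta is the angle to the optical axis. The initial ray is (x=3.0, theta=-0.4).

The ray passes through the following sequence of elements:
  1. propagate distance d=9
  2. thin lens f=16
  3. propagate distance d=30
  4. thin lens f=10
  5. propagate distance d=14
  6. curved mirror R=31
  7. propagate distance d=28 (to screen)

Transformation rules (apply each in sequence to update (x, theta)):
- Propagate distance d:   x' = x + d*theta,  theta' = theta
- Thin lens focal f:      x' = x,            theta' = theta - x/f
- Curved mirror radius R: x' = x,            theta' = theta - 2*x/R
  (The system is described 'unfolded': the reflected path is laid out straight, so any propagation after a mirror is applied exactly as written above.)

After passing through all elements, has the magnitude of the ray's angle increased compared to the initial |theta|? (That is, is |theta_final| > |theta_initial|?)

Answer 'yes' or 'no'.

Answer: yes

Derivation:
Initial: x=3.0000 theta=-0.4000
After 1 (propagate distance d=9): x=-0.6000 theta=-0.4000
After 2 (thin lens f=16): x=-0.6000 theta=-0.3625
After 3 (propagate distance d=30): x=-11.4750 theta=-0.3625
After 4 (thin lens f=10): x=-11.4750 theta=0.7850
After 5 (propagate distance d=14): x=-0.4850 theta=0.7850
After 6 (curved mirror R=31): x=-0.4850 theta=5061/6200 (≈0.8163)
After 7 (propagate distance d=28 (to screen)): x=138701/6200 (≈22.3711) theta=5061/6200 (≈0.8163)
|theta_initial|=0.4000 |theta_final|=5061/6200 (≈0.8163) -> increased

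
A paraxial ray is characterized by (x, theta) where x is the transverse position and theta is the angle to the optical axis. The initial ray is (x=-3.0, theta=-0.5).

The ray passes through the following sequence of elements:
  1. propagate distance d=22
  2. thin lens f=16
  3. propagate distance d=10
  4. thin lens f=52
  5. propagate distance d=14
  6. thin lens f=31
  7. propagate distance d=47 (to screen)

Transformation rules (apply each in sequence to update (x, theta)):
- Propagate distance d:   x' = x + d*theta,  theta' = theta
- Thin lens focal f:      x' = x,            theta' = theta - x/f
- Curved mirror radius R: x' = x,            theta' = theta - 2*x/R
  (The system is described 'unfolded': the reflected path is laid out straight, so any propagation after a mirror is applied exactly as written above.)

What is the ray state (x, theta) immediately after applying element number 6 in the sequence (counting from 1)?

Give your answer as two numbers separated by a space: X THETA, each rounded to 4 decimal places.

Answer: -2.2404 0.6444

Derivation:
Initial: x=-3.0000 theta=-0.5000
After 1 (propagate distance d=22): x=-14.0000 theta=-0.5000
After 2 (thin lens f=16): x=-14.0000 theta=0.3750
After 3 (propagate distance d=10): x=-10.2500 theta=0.3750
After 4 (thin lens f=52): x=-10.2500 theta=119/208 (≈0.5721)
After 5 (propagate distance d=14): x=-233/104 (≈-2.2404) theta=119/208 (≈0.5721)
After 6 (thin lens f=31): x=-233/104 (≈-2.2404) theta=4155/6448 (≈0.6444)
Rounded to 4 decimal places: x = -2.2404, theta = 0.6444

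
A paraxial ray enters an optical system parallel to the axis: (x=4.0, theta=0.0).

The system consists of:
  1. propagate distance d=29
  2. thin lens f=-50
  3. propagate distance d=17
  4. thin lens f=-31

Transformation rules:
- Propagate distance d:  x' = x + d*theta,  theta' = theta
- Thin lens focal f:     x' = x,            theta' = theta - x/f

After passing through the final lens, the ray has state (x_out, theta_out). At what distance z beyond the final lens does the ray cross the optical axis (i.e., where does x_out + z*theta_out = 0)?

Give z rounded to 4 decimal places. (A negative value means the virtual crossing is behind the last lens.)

Answer: -21.1939

Derivation:
Initial: x=4.0000 theta=0.0000
After 1 (propagate distance d=29): x=4.0000 theta=0.0000
After 2 (thin lens f=-50): x=4.0000 theta=0.0800
After 3 (propagate distance d=17): x=5.3600 theta=0.0800
After 4 (thin lens f=-31): x=5.3600 theta=196/775 (≈0.2529)
z_focus = -x_out/theta_out = -(5.3600)/(196/775) = -2077/98 ≈ -21.1939
Rounded to 4 decimal places: z = -21.1939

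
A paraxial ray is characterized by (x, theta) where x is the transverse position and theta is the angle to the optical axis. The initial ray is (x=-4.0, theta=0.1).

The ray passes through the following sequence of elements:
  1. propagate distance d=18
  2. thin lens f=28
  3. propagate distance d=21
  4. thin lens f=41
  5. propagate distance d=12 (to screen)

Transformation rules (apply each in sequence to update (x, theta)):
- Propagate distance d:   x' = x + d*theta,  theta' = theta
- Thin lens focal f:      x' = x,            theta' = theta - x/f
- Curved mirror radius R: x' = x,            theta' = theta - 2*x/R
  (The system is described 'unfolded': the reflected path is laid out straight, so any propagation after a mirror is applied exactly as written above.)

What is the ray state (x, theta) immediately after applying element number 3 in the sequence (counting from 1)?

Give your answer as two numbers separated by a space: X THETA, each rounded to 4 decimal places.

Answer: 1.5500 0.1786

Derivation:
Initial: x=-4.0000 theta=0.1000
After 1 (propagate distance d=18): x=-2.2000 theta=0.1000
After 2 (thin lens f=28): x=-2.2000 theta=5/28 (≈0.1786)
After 3 (propagate distance d=21): x=1.5500 theta=5/28 (≈0.1786)
Rounded to 4 decimal places: x = 1.5500, theta = 0.1786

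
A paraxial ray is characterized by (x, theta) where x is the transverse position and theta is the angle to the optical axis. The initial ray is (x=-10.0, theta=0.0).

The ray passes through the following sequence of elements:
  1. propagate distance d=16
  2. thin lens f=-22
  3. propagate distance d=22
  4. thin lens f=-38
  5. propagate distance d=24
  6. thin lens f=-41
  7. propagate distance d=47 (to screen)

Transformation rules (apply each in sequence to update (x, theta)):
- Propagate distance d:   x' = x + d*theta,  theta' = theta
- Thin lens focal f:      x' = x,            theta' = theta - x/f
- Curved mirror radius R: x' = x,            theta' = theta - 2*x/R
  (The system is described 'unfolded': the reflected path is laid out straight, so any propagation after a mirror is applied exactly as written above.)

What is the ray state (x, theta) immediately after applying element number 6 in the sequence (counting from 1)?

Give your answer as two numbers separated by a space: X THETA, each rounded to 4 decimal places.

Initial: x=-10.0000 theta=0.0000
After 1 (propagate distance d=16): x=-10.0000 theta=0.0000
After 2 (thin lens f=-22): x=-10.0000 theta=-5/11 (≈-0.4545)
After 3 (propagate distance d=22): x=-20.0000 theta=-5/11 (≈-0.4545)
After 4 (thin lens f=-38): x=-20.0000 theta=-205/209 (≈-0.9809)
After 5 (propagate distance d=24): x=-9100/209 (≈-43.5407) theta=-205/209 (≈-0.9809)
After 6 (thin lens f=-41): x=-9100/209 (≈-43.5407) theta=-17505/8569 (≈-2.0428)
Rounded to 4 decimal places: x = -43.5407, theta = -2.0428

Answer: -43.5407 -2.0428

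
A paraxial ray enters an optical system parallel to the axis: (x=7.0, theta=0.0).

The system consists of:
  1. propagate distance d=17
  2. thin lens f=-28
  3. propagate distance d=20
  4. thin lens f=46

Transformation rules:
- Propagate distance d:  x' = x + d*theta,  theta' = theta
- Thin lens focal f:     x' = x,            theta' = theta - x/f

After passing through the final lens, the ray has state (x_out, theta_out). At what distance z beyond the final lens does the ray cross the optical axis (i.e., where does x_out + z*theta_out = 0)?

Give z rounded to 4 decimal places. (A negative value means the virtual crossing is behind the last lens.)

Initial: x=7.0000 theta=0.0000
After 1 (propagate distance d=17): x=7.0000 theta=0.0000
After 2 (thin lens f=-28): x=7.0000 theta=0.2500
After 3 (propagate distance d=20): x=12.0000 theta=0.2500
After 4 (thin lens f=46): x=12.0000 theta=-1/92 (≈-0.0109)
z_focus = -x_out/theta_out = -(12.0000)/(-1/92) = 1104.0000
Rounded to 4 decimal places: z = 1104.0000

Answer: 1104.0000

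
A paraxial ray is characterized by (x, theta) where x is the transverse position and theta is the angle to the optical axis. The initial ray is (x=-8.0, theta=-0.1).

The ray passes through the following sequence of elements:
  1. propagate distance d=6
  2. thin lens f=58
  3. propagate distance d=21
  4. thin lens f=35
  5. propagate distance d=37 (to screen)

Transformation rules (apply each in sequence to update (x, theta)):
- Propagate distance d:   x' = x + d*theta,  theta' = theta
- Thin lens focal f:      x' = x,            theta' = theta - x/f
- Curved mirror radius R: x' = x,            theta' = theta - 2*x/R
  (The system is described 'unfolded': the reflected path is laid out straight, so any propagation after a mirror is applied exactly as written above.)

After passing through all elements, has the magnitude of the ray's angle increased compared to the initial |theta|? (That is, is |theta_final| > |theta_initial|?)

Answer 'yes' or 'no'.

Answer: yes

Derivation:
Initial: x=-8.0000 theta=-0.1000
After 1 (propagate distance d=6): x=-8.6000 theta=-0.1000
After 2 (thin lens f=58): x=-8.6000 theta=7/145 (≈0.0483)
After 3 (propagate distance d=21): x=-220/29 (≈-7.5862) theta=7/145 (≈0.0483)
After 4 (thin lens f=35): x=-220/29 (≈-7.5862) theta=269/1015 (≈0.2650)
After 5 (propagate distance d=37 (to screen)): x=2253/1015 (≈2.2197) theta=269/1015 (≈0.2650)
|theta_initial|=0.1000 |theta_final|=269/1015 (≈0.2650) -> increased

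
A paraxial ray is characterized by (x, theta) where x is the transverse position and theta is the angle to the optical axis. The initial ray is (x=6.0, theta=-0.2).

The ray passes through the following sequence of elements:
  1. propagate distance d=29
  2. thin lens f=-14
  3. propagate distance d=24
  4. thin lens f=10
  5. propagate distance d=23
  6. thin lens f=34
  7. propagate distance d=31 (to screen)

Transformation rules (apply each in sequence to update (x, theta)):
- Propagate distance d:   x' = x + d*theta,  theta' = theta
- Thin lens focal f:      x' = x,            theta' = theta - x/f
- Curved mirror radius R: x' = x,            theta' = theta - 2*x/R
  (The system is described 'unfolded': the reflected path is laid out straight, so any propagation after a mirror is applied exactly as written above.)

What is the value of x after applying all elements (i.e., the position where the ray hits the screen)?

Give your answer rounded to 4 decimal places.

Initial: x=6.0000 theta=-0.2000
After 1 (propagate distance d=29): x=0.2000 theta=-0.2000
After 2 (thin lens f=-14): x=0.2000 theta=-13/70 (≈-0.1857)
After 3 (propagate distance d=24): x=-149/35 (≈-4.2571) theta=-13/70 (≈-0.1857)
After 4 (thin lens f=10): x=-149/35 (≈-4.2571) theta=0.2400
After 5 (propagate distance d=23): x=221/175 (≈1.2629) theta=0.2400
After 6 (thin lens f=34): x=221/175 (≈1.2629) theta=71/350 (≈0.2029)
After 7 (propagate distance d=31 (to screen)): x=2643/350 (≈7.5514) theta=71/350 (≈0.2029)
Rounded to 4 decimal places: x = 7.5514

Answer: 7.5514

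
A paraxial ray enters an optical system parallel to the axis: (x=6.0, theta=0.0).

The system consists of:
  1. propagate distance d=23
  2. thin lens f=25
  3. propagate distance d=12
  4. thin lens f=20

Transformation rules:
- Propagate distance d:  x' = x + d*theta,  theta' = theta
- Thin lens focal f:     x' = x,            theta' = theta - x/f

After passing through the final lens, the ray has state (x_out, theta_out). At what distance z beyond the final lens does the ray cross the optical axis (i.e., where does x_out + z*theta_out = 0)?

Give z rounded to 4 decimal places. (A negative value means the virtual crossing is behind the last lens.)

Answer: 7.8788

Derivation:
Initial: x=6.0000 theta=0.0000
After 1 (propagate distance d=23): x=6.0000 theta=0.0000
After 2 (thin lens f=25): x=6.0000 theta=-0.2400
After 3 (propagate distance d=12): x=3.1200 theta=-0.2400
After 4 (thin lens f=20): x=3.1200 theta=-0.3960
z_focus = -x_out/theta_out = -(3.1200)/(-0.3960) = 260/33 ≈ 7.8788
Rounded to 4 decimal places: z = 7.8788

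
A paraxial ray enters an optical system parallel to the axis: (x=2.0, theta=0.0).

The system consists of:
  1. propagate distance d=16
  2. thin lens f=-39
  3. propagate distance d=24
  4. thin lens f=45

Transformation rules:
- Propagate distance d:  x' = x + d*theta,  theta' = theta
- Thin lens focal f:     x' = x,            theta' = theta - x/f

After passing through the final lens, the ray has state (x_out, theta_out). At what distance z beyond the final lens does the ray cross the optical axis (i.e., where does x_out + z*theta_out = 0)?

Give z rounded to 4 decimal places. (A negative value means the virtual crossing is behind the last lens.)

Answer: 157.5000

Derivation:
Initial: x=2.0000 theta=0.0000
After 1 (propagate distance d=16): x=2.0000 theta=0.0000
After 2 (thin lens f=-39): x=2.0000 theta=2/39 (≈0.0513)
After 3 (propagate distance d=24): x=42/13 (≈3.2308) theta=2/39 (≈0.0513)
After 4 (thin lens f=45): x=42/13 (≈3.2308) theta=-4/195 (≈-0.0205)
z_focus = -x_out/theta_out = -(42/13)/(-4/195) = 157.5000
Rounded to 4 decimal places: z = 157.5000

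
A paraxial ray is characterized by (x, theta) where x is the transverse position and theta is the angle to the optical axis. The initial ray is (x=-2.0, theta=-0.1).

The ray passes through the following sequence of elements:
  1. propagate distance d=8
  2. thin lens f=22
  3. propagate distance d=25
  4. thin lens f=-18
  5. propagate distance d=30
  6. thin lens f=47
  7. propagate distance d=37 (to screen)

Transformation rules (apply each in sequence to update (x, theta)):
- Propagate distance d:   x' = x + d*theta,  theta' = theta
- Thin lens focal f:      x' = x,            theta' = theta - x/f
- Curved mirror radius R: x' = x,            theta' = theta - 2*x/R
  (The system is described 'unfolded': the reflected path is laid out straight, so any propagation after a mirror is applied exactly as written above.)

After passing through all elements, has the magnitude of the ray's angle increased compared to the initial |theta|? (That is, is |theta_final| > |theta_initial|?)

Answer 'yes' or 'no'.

Initial: x=-2.0000 theta=-0.1000
After 1 (propagate distance d=8): x=-2.8000 theta=-0.1000
After 2 (thin lens f=22): x=-2.8000 theta=3/110 (≈0.0273)
After 3 (propagate distance d=25): x=-233/110 (≈-2.1182) theta=3/110 (≈0.0273)
After 4 (thin lens f=-18): x=-233/110 (≈-2.1182) theta=-179/1980 (≈-0.0904)
After 5 (propagate distance d=30): x=-797/165 (≈-4.8303) theta=-179/1980 (≈-0.0904)
After 6 (thin lens f=47): x=-797/165 (≈-4.8303) theta=1151/93060 (≈0.0124)
After 7 (propagate distance d=37 (to screen)): x=-406921/93060 (≈-4.3727) theta=1151/93060 (≈0.0124)
|theta_initial|=0.1000 |theta_final|=1151/93060 (≈0.0124) -> not increased

Answer: no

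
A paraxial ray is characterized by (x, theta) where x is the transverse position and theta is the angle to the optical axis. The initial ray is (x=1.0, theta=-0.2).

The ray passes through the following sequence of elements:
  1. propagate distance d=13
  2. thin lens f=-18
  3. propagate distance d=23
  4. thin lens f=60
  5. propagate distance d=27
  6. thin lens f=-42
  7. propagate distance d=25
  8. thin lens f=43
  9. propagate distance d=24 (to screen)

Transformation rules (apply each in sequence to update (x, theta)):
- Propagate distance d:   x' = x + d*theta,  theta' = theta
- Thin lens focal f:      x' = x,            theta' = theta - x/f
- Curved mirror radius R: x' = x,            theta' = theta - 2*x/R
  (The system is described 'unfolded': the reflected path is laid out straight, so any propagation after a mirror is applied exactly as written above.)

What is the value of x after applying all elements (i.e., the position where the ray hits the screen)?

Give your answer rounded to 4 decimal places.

Initial: x=1.0000 theta=-0.2000
After 1 (propagate distance d=13): x=-1.6000 theta=-0.2000
After 2 (thin lens f=-18): x=-1.6000 theta=-13/45 (≈-0.2889)
After 3 (propagate distance d=23): x=-371/45 (≈-8.2444) theta=-13/45 (≈-0.2889)
After 4 (thin lens f=60): x=-371/45 (≈-8.2444) theta=-409/2700 (≈-0.1515)
After 5 (propagate distance d=27): x=-11101/900 (≈-12.3344) theta=-409/2700 (≈-0.1515)
After 6 (thin lens f=-42): x=-11101/900 (≈-12.3344) theta=-5609/12600 (≈-0.4452)
After 7 (propagate distance d=25): x=-295639/12600 (≈-23.4634) theta=-5609/12600 (≈-0.4452)
After 8 (thin lens f=43): x=-295639/12600 (≈-23.4634) theta=13613/135450 (≈0.1005)
After 9 (propagate distance d=24 (to screen)): x=-11405629/541800 (≈-21.0514) theta=13613/135450 (≈0.1005)
Rounded to 4 decimal places: x = -21.0514

Answer: -21.0514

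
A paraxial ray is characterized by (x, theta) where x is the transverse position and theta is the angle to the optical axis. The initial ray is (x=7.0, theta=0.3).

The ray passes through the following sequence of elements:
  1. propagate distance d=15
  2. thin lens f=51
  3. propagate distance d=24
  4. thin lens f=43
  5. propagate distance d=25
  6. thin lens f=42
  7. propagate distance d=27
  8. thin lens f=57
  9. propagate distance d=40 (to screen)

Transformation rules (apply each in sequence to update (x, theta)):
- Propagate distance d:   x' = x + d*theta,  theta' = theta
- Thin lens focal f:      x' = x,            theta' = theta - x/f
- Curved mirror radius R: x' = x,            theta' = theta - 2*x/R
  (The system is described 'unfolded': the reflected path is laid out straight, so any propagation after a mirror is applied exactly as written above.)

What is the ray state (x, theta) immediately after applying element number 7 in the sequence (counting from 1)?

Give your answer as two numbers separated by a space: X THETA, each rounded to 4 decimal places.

Answer: -3.6801 -0.4113

Derivation:
Initial: x=7.0000 theta=0.3000
After 1 (propagate distance d=15): x=11.5000 theta=0.3000
After 2 (thin lens f=51): x=11.5000 theta=19/255 (≈0.0745)
After 3 (propagate distance d=24): x=2259/170 (≈13.2882) theta=19/255 (≈0.0745)
After 4 (thin lens f=43): x=2259/170 (≈13.2882) theta=-5143/21930 (≈-0.2345)
After 5 (propagate distance d=25): x=81418/10965 (≈7.4253) theta=-5143/21930 (≈-0.2345)
After 6 (thin lens f=42): x=81418/10965 (≈7.4253) theta=-189421/460530 (≈-0.4113)
After 7 (propagate distance d=27): x=-564937/153510 (≈-3.6801) theta=-189421/460530 (≈-0.4113)
Rounded to 4 decimal places: x = -3.6801, theta = -0.4113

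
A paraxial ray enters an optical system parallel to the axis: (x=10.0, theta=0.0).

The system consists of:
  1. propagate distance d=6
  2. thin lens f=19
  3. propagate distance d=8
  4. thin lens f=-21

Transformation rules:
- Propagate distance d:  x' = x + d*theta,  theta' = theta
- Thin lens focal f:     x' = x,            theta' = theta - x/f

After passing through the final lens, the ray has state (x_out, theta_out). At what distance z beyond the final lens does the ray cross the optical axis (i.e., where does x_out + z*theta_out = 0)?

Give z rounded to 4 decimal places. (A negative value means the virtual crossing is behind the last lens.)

Answer: 23.1000

Derivation:
Initial: x=10.0000 theta=0.0000
After 1 (propagate distance d=6): x=10.0000 theta=0.0000
After 2 (thin lens f=19): x=10.0000 theta=-10/19 (≈-0.5263)
After 3 (propagate distance d=8): x=110/19 (≈5.7895) theta=-10/19 (≈-0.5263)
After 4 (thin lens f=-21): x=110/19 (≈5.7895) theta=-100/399 (≈-0.2506)
z_focus = -x_out/theta_out = -(110/19)/(-100/399) = 23.1000
Rounded to 4 decimal places: z = 23.1000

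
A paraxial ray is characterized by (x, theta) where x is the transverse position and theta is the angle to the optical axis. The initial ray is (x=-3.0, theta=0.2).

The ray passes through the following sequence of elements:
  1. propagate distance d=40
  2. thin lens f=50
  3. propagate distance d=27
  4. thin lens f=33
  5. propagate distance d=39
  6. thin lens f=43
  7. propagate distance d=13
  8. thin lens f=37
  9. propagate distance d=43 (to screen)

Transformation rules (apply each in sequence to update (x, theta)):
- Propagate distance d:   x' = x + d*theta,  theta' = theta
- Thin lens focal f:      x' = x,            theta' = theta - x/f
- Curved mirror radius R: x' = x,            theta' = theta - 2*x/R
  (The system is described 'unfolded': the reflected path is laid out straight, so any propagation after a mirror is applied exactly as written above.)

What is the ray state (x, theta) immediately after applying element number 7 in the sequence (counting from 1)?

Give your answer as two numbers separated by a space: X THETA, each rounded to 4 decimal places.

Answer: 0.0109 -0.1915

Derivation:
Initial: x=-3.0000 theta=0.2000
After 1 (propagate distance d=40): x=5.0000 theta=0.2000
After 2 (thin lens f=50): x=5.0000 theta=0.1000
After 3 (propagate distance d=27): x=7.7000 theta=0.1000
After 4 (thin lens f=33): x=7.7000 theta=-2/15 (≈-0.1333)
After 5 (propagate distance d=39): x=2.5000 theta=-2/15 (≈-0.1333)
After 6 (thin lens f=43): x=2.5000 theta=-247/1290 (≈-0.1915)
After 7 (propagate distance d=13): x=7/645 (≈0.0109) theta=-247/1290 (≈-0.1915)
Rounded to 4 decimal places: x = 0.0109, theta = -0.1915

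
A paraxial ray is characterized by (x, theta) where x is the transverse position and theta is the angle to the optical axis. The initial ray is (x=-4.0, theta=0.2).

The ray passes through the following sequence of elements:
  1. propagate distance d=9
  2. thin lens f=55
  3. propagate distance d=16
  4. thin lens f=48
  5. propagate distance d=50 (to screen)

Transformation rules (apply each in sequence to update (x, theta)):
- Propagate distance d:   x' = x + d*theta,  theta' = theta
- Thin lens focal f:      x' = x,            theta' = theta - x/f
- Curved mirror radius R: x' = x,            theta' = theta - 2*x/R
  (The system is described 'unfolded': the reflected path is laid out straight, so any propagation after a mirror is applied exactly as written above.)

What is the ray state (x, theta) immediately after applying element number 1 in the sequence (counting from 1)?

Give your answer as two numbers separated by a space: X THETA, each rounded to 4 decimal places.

Initial: x=-4.0000 theta=0.2000
After 1 (propagate distance d=9): x=-2.2000 theta=0.2000
Rounded to 4 decimal places: x = -2.2000, theta = 0.2000

Answer: -2.2000 0.2000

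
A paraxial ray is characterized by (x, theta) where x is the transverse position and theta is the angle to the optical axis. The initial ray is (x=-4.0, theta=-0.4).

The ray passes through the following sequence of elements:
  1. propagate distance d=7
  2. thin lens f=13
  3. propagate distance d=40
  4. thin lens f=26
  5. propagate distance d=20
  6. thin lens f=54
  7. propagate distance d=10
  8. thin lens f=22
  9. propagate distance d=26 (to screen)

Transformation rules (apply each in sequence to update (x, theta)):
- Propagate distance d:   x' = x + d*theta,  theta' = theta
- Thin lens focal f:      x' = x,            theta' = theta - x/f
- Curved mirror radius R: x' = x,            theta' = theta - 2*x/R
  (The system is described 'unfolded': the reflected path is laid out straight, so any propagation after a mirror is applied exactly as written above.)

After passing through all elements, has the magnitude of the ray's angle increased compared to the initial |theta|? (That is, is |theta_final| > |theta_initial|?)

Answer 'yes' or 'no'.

Answer: no

Derivation:
Initial: x=-4.0000 theta=-0.4000
After 1 (propagate distance d=7): x=-6.8000 theta=-0.4000
After 2 (thin lens f=13): x=-6.8000 theta=8/65 (≈0.1231)
After 3 (propagate distance d=40): x=-122/65 (≈-1.8769) theta=8/65 (≈0.1231)
After 4 (thin lens f=26): x=-122/65 (≈-1.8769) theta=33/169 (≈0.1953)
After 5 (propagate distance d=20): x=1714/845 (≈2.0284) theta=33/169 (≈0.1953)
After 6 (thin lens f=54): x=1714/845 (≈2.0284) theta=3598/22815 (≈0.1577)
After 7 (propagate distance d=10): x=82258/22815 (≈3.6054) theta=3598/22815 (≈0.1577)
After 8 (thin lens f=22): x=82258/22815 (≈3.6054) theta=-47/7605 (≈-0.0062)
After 9 (propagate distance d=26 (to screen)): x=78592/22815 (≈3.4448) theta=-47/7605 (≈-0.0062)
|theta_initial|=0.4000 |theta_final|=47/7605 (≈0.0062) -> not increased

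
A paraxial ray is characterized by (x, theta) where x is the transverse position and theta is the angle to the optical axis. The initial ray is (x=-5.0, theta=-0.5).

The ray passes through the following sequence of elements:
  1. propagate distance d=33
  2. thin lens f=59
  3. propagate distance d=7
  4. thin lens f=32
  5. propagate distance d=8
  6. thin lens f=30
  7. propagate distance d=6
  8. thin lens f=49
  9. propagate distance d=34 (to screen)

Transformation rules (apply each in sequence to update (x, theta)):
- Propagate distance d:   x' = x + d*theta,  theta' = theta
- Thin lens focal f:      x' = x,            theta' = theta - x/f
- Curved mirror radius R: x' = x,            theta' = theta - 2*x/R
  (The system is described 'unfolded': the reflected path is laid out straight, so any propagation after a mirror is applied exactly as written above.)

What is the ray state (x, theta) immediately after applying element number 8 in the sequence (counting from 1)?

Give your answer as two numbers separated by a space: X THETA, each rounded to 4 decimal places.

Initial: x=-5.0000 theta=-0.5000
After 1 (propagate distance d=33): x=-21.5000 theta=-0.5000
After 2 (thin lens f=59): x=-21.5000 theta=-8/59 (≈-0.1356)
After 3 (propagate distance d=7): x=-2649/118 (≈-22.4492) theta=-8/59 (≈-0.1356)
After 4 (thin lens f=32): x=-2649/118 (≈-22.4492) theta=2137/3776 (≈0.5659)
After 5 (propagate distance d=8): x=-8459/472 (≈-17.9216) theta=2137/3776 (≈0.5659)
After 6 (thin lens f=30): x=-8459/472 (≈-17.9216) theta=65891/56640 (≈1.1633)
After 7 (propagate distance d=6): x=-103289/9440 (≈-10.9416) theta=65891/56640 (≈1.1633)
After 8 (thin lens f=49): x=-103289/9440 (≈-10.9416) theta=65227/47040 (≈1.3866)
Rounded to 4 decimal places: x = -10.9416, theta = 1.3866

Answer: -10.9416 1.3866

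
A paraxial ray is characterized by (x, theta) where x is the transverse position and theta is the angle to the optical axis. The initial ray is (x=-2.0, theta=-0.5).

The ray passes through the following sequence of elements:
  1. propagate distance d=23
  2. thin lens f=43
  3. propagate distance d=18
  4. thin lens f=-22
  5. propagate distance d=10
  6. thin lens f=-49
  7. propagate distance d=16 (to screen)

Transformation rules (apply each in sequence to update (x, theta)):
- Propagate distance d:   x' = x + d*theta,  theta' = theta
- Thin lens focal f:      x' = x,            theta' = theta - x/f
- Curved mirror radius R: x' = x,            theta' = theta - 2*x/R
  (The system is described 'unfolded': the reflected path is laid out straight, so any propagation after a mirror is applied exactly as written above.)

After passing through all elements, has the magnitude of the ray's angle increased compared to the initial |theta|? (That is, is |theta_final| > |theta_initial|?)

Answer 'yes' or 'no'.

Answer: yes

Derivation:
Initial: x=-2.0000 theta=-0.5000
After 1 (propagate distance d=23): x=-13.5000 theta=-0.5000
After 2 (thin lens f=43): x=-13.5000 theta=-8/43 (≈-0.1860)
After 3 (propagate distance d=18): x=-1449/86 (≈-16.8488) theta=-8/43 (≈-0.1860)
After 4 (thin lens f=-22): x=-1449/86 (≈-16.8488) theta=-1801/1892 (≈-0.9519)
After 5 (propagate distance d=10): x=-12472/473 (≈-26.3679) theta=-1801/1892 (≈-0.9519)
After 6 (thin lens f=-49): x=-12472/473 (≈-26.3679) theta=-138137/92708 (≈-1.4900)
After 7 (propagate distance d=16 (to screen)): x=-1163676/23177 (≈-50.2082) theta=-138137/92708 (≈-1.4900)
|theta_initial|=0.5000 |theta_final|=138137/92708 (≈1.4900) -> increased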